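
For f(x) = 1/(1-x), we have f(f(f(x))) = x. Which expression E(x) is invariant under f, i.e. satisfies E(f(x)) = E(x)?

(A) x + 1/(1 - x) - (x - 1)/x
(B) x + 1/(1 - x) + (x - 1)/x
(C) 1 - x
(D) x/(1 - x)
B

Replace x by f(x) = 1/(1 - x) in each option and simplify. As a quick numerical cross-check, also compare E(4) with E(f(4)) = E(-1/3).

(A) x + 1/(1 - x) - (x - 1)/x  ->  (1/(1 - x)) + 1/(1 - (1/(1 - x))) - ((1/(1 - x)) - 1)/(1/(1 - x)) = (x^2(1 - x) - x + (x - 1)^2)/(x(x - 1)); check: E(4) = 35/12 but E(-1/3) = -43/12.   [not invariant]
(B) x + 1/(1 - x) + (x - 1)/x  ->  (1/(1 - x)) + 1/(1 - (1/(1 - x))) + ((1/(1 - x)) - 1)/(1/(1 - x)), which simplifies back to x + 1/(1 - x) + (x - 1)/x; check: E(4) = 53/12, E(-1/3) = 53/12.   [invariant]
(C) 1 - x  ->  1 - (1/(1 - x)) = x/(x - 1); check: E(4) = -3 but E(-1/3) = 4/3.   [not invariant]
(D) x/(1 - x)  ->  (1/(1 - x))/(1 - (1/(1 - x))) = -1/x; check: E(4) = -4/3 but E(-1/3) = -1/4.   [not invariant]

Only (B) is unchanged. Indeed f(f(x)) = 1/(1 - 1/(1-x)) = (1-x)/(-x) = (x-1)/x, so E(x) = x + f(x) + f(f(x)) is the sum over the whole 3-cycle; applying f just permutes the three terms cyclically (x -> f(x) -> f(f(x)) -> x), leaving the sum unchanged.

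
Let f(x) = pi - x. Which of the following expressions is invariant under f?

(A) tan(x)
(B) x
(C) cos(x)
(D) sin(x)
D

For f(x) = pi - x:
sin(pi - x) = sin(x), so sine is invariant under this transformation.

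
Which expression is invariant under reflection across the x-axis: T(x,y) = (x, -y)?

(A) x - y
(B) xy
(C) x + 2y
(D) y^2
D

The map is reflection across the x-axis: T(x,y) = (x, -y).
Substitute the transformed coordinates into each option and compare with the original:
(A) x - y  ->  (x) - (-y) = x + y   [differs from x - y: not invariant]
(B) xy  ->  (x)(-y) = -xy   [differs from xy: not invariant]
(C) x + 2y  ->  (x) + 2(-y) = x - 2y   [differs from x + 2y: not invariant]
(D) y^2  ->  (-y)^2 = y^2   [equals y^2: invariant]

Only option (D), y^2, is unchanged by the transformation.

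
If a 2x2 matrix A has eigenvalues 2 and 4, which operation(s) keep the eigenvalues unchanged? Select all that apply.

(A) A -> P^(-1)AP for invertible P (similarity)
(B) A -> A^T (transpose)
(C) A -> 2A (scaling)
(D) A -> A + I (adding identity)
A and B

Eigenvalues are preserved by:
1. Similarity transformations: A -> P^(-1)AP (same characteristic polynomial)
2. Transpose: A^T has the same eigenvalues as A

Eigenvalues are NOT preserved by:
- Adding identity: eigenvalues become 2+1, 4+1
- Scaling: eigenvalues become 4, 8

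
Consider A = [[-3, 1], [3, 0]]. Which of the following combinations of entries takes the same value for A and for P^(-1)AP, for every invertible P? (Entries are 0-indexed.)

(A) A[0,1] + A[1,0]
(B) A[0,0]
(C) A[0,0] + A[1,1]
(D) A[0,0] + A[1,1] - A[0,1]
C

A[0,0] + A[1,1] is the trace of A. By the cyclic property of the trace, tr(P^(-1)AP) = tr(APP^(-1)) = tr(A), so it is the same for every matrix similar to A.

The other combinations are not similarity invariants. For example, take P = [[1, 2], [0, 1]] (det P = 1), so P^(-1) = [[1, -2], [0, 1]] and
B = P^(-1)AP = [[-9, -17], [3, 6]].
Evaluating each option on A and on B:
(A) A[0,1] + A[1,0]: 4 for A, -14 for B -> changes
(B) A[0,0]: -3 for A, -9 for B -> changes
(C) A[0,0] + A[1,1]: -3 for A, -3 for B -> unchanged
(D) A[0,0] + A[1,1] - A[0,1]: -4 for A, 14 for B -> changes

Only (C) A[0,0] + A[1,1] = -3 survives (and it does so for every P, not just this one), so it is the invariant.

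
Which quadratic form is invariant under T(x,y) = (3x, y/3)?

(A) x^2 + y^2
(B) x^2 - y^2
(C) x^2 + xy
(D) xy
D

T multiplies x by 3 and divides y by 3.
Substitute the transformed coordinates into each option and compare with the original:
(A) x^2 + y^2  ->  (3x)^2 + (y/3)^2 = 9x^2 + y^2/9   [differs from x^2 + y^2: not invariant]
(B) x^2 - y^2  ->  (3x)^2 - (y/3)^2 = 9x^2 - y^2/9   [differs from x^2 - y^2: not invariant]
(C) x^2 + xy  ->  (3x)^2 + (3x)(y/3) = 9x^2 + xy   [differs from x^2 + xy: not invariant]
(D) xy  ->  (3x)(y/3) = xy   [equals xy: invariant]

Only option (D), xy, is unchanged by the transformation.
The factors 3 and 1/3 cancel only in the pure product xy.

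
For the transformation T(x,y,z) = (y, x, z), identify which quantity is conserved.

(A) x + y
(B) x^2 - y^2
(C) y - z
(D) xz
A

Apply T(x,y,z) = (y, x, z) to each option, i.e. replace (x, y, z) by the transformed coordinates.
Substitute the transformed coordinates into each option and compare with the original:
(A) x + y  ->  (y) + (x) = x + y   [equals x + y: invariant]
(B) x^2 - y^2  ->  (y)^2 - (x)^2 = -x^2 + y^2   [differs from x^2 - y^2: not invariant]
(C) y - z  ->  (x) - (z) = x - z   [differs from y - z: not invariant]
(D) xz  ->  (y)(z) = yz   [differs from xz: not invariant]

Only option (A), x + y, is unchanged by the transformation.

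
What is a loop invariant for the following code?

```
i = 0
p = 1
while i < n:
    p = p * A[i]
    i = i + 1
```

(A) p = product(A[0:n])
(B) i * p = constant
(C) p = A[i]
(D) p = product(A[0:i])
D

A loop invariant must hold before the first iteration and be re-established by every execution of the body.

(D) p = product(A[0:i]): Initially i = 0 and p = 1 = product of the empty slice A[0:0]. If p = product(A[0:i]) holds at the top of an iteration, the body sets p to product(A[0:i]) * A[i] = product(A[0:i+1]) and then i to i+1, so the property is restored. At exit i = n, giving p = product(A[0:n]).

The other options fail:
(A) p = product(A[0:n]): false before the loop (p = 1, not the full product) -- it only becomes true at exit.
(B) i * p = constant: initially i * p = 0, but after one iteration it is 1 * A[0], which is nonzero in general.
(C) p = A[i]: after the first iteration p = A[0] but i = 1; in general p is a product of several elements, not a single one.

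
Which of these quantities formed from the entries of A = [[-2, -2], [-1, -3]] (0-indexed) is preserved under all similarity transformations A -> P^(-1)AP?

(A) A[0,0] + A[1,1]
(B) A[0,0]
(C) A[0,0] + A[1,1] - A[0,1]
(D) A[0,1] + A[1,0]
A

A[0,0] + A[1,1] is the trace of A. By the cyclic property of the trace, tr(P^(-1)AP) = tr(APP^(-1)) = tr(A), so it is the same for every matrix similar to A.

The other combinations are not similarity invariants. For example, take P = [[1, 1], [0, 1]] (det P = 1), so P^(-1) = [[1, -1], [0, 1]] and
B = P^(-1)AP = [[-1, 0], [-1, -4]].
Evaluating each option on A and on B:
(A) A[0,0] + A[1,1]: -5 for A, -5 for B -> unchanged
(B) A[0,0]: -2 for A, -1 for B -> changes
(C) A[0,0] + A[1,1] - A[0,1]: -3 for A, -5 for B -> changes
(D) A[0,1] + A[1,0]: -3 for A, -1 for B -> changes

Only (A) A[0,0] + A[1,1] = -5 survives (and it does so for every P, not just this one), so it is the invariant.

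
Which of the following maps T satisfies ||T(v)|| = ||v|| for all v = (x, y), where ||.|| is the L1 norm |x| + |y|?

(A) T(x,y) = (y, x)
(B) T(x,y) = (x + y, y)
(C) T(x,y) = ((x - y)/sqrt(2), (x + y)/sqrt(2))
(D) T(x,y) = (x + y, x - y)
A

A transformation preserves a norm if ||T(v)|| = ||v|| for every v; a single vector where the norm changes rules an option out.

(A) T(x,y) = (y, x): preserves the norm -- it only permutes the coordinates and/or flips signs, which leaves |x| + |y| unchanged.
(B) T(x,y) = (x + y, y): v = (0, 1) has norm |0| + |1| = 1, but T(v) = (1, 1) has norm 2 -- not preserved.
(C) T(x,y) = ((x - y)/sqrt(2), (x + y)/sqrt(2)): v = (1, 0) has norm |1| + |0| = 1, but T(v) = (sqrt(2)/2, sqrt(2)/2) has norm sqrt(2) -- not preserved.
(D) T(x,y) = (x + y, x - y): v = (1, 0) has norm |1| + |0| = 1, but T(v) = (1, 1) has norm 2 -- not preserved.

Therefore the answer is (A).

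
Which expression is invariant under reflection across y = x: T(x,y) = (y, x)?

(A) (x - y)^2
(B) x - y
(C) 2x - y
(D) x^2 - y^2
A

The map is reflection across y = x: T(x,y) = (y, x).
Substitute the transformed coordinates into each option and compare with the original:
(A) (x - y)^2  ->  ((y) - (x))^2 = x^2 - 2xy + y^2   [equals (x - y)^2: invariant]
(B) x - y  ->  (y) - (x) = -x + y   [differs from x - y: not invariant]
(C) 2x - y  ->  2(y) - (x) = -x + 2y   [differs from 2x - y: not invariant]
(D) x^2 - y^2  ->  (y)^2 - (x)^2 = -x^2 + y^2   [differs from x^2 - y^2: not invariant]

Only option (A), (x - y)^2, is unchanged by the transformation.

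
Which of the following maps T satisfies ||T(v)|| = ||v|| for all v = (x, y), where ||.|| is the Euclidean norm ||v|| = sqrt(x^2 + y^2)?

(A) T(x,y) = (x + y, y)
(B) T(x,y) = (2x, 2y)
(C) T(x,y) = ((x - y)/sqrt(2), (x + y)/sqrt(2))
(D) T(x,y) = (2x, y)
C

A transformation preserves a norm if ||T(v)|| = ||v|| for every v; a single vector where the norm changes rules an option out.

(A) T(x,y) = (x + y, y): v = (0, 1) has norm sqrt((0)^2 + (1)^2) = 1, but T(v) = (1, 1) has norm sqrt(2) -- not preserved.
(B) T(x,y) = (2x, 2y): v = (1, 0) has norm sqrt((1)^2 + (0)^2) = 1, but T(v) = (2, 0) has norm 2 -- not preserved.
(C) T(x,y) = ((x - y)/sqrt(2), (x + y)/sqrt(2)): preserves the norm -- it is an orthogonal map (a rotation/reflection), and (sqrt(2)(x - y)/2)^2 + (sqrt(2)(x + y)/2)^2 simplifies to x^2 + y^2.
(D) T(x,y) = (2x, y): v = (1, 0) has norm sqrt((1)^2 + (0)^2) = 1, but T(v) = (2, 0) has norm 2 -- not preserved.

Therefore the answer is (C).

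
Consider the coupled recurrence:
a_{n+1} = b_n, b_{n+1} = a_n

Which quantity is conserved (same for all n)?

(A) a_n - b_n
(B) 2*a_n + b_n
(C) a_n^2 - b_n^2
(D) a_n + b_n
D

Replace a_n by a_{n+1} = b_n and b_n by b_{n+1} = a_n in each option and simplify:
(A) a_n - b_n  ->  (b_n) - (a_n) = -a_n + b_n   [not conserved]
(B) 2*a_n + b_n  ->  2*(b_n) + (a_n) = a_n + 2*b_n   [not conserved]
(C) a_n^2 - b_n^2  ->  (b_n)^2 - (a_n)^2 = -a_n^2 + b_n^2   [not conserved]
(D) a_n + b_n  ->  (b_n) + (a_n) = a_n + b_n   [conserved]

Only (D) a_n + b_n returns to itself after one step, so it is the conserved quantity.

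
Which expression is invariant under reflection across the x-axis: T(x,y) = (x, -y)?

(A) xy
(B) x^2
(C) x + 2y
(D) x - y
B

The map is reflection across the x-axis: T(x,y) = (x, -y).
Substitute the transformed coordinates into each option and compare with the original:
(A) xy  ->  (x)(-y) = -xy   [differs from xy: not invariant]
(B) x^2  ->  (x)^2 = x^2   [equals x^2: invariant]
(C) x + 2y  ->  (x) + 2(-y) = x - 2y   [differs from x + 2y: not invariant]
(D) x - y  ->  (x) - (-y) = x + y   [differs from x - y: not invariant]

Only option (B), x^2, is unchanged by the transformation.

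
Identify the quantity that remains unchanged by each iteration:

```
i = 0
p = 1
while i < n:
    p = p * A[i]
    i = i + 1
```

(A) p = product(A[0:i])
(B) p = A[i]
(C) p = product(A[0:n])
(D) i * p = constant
A

A loop invariant must hold before the first iteration and be re-established by every execution of the body.

(A) p = product(A[0:i]): Initially i = 0 and p = 1 = product of the empty slice A[0:0]. If p = product(A[0:i]) holds at the top of an iteration, the body sets p to product(A[0:i]) * A[i] = product(A[0:i+1]) and then i to i+1, so the property is restored. At exit i = n, giving p = product(A[0:n]).

The other options fail:
(B) p = A[i]: after the first iteration p = A[0] but i = 1; in general p is a product of several elements, not a single one.
(C) p = product(A[0:n]): false before the loop (p = 1, not the full product) -- it only becomes true at exit.
(D) i * p = constant: initially i * p = 0, but after one iteration it is 1 * A[0], which is nonzero in general.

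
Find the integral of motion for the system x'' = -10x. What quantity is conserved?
E = (x')^2 + 10x^2

Multiply the equation by x':
x' * x'' = -10x * x'
The left side is d/dt[(x')^2/2] and the right side is d/dt[-10x^2/2], so
d/dt[(x')^2/2 + 10x^2/2] = 0, i.e. (x')^2/2 + 10x^2/2 = constant.
Multiplying by 2, the integral of motion is E = (x')^2 + 10x^2.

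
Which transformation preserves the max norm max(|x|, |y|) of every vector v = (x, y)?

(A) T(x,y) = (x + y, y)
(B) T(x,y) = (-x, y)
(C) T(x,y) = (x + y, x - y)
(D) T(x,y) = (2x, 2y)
B

A transformation preserves a norm if ||T(v)|| = ||v|| for every v; a single vector where the norm changes rules an option out.

(A) T(x,y) = (x + y, y): v = (1, 1) has norm max(|1|, |1|) = 1, but T(v) = (2, 1) has norm 2 -- not preserved.
(B) T(x,y) = (-x, y): preserves the norm -- it only permutes the coordinates and/or flips signs, which leaves max(|x|, |y|) unchanged.
(C) T(x,y) = (x + y, x - y): v = (1, 1) has norm max(|1|, |1|) = 1, but T(v) = (2, 0) has norm 2 -- not preserved.
(D) T(x,y) = (2x, 2y): v = (1, 0) has norm max(|1|, |0|) = 1, but T(v) = (2, 0) has norm 2 -- not preserved.

Therefore the answer is (B).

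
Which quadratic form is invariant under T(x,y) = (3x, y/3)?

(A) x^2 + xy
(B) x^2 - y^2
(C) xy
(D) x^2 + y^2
C

T multiplies x by 3 and divides y by 3.
Substitute the transformed coordinates into each option and compare with the original:
(A) x^2 + xy  ->  (3x)^2 + (3x)(y/3) = 9x^2 + xy   [differs from x^2 + xy: not invariant]
(B) x^2 - y^2  ->  (3x)^2 - (y/3)^2 = 9x^2 - y^2/9   [differs from x^2 - y^2: not invariant]
(C) xy  ->  (3x)(y/3) = xy   [equals xy: invariant]
(D) x^2 + y^2  ->  (3x)^2 + (y/3)^2 = 9x^2 + y^2/9   [differs from x^2 + y^2: not invariant]

Only option (C), xy, is unchanged by the transformation.
The factors 3 and 1/3 cancel only in the pure product xy.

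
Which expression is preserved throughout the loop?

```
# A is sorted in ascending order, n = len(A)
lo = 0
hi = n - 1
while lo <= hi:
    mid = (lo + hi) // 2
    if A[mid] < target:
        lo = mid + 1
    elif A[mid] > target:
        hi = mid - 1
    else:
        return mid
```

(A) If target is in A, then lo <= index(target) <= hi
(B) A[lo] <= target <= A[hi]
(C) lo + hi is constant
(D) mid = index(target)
A

A loop invariant must hold before the first iteration and be re-established by every execution of the body.

(A) If target is in A, then lo <= index(target) <= hi: Before the loop [lo, hi] = [0, n-1] covers every index. When A[mid] < target, sortedness puts target strictly to the right of mid, so setting lo = mid + 1 keeps index(target) in [lo, hi]; symmetrically for hi = mid - 1. Hence 'if target is in A then lo <= index(target) <= hi' holds after every iteration, and when lo > hi it proves target is absent.

The other options fail:
(B) A[lo] <= target <= A[hi]: fails when target is not in A (e.g. target < A[0] already violates it before the loop), so it is not maintained in general.
(C) lo + hi is constant: each iteration moves exactly one of lo, hi, so lo + hi changes (e.g. 0 + (n-1) becomes (mid+1) + (n-1)).
(D) mid = index(target): mid is just the current probe; it equals index(target) only on the iteration that returns.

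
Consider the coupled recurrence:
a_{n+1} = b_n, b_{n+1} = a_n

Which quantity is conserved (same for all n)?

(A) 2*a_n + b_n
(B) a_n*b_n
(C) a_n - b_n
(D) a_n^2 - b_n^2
B

Replace a_n by a_{n+1} = b_n and b_n by b_{n+1} = a_n in each option and simplify:
(A) 2*a_n + b_n  ->  2*(b_n) + (a_n) = a_n + 2*b_n   [not conserved]
(B) a_n*b_n  ->  (b_n)*(a_n) = a_n*b_n   [conserved]
(C) a_n - b_n  ->  (b_n) - (a_n) = -a_n + b_n   [not conserved]
(D) a_n^2 - b_n^2  ->  (b_n)^2 - (a_n)^2 = -a_n^2 + b_n^2   [not conserved]

Only (B) a_n*b_n returns to itself after one step, so it is the conserved quantity.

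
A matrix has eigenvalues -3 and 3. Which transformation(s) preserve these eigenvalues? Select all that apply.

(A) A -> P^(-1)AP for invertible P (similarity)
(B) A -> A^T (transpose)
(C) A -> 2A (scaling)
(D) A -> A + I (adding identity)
A and B

Eigenvalues are preserved by:
1. Similarity transformations: A -> P^(-1)AP (same characteristic polynomial)
2. Transpose: A^T has the same eigenvalues as A

Eigenvalues are NOT preserved by:
- Adding identity: eigenvalues become -3+1, 3+1
- Scaling: eigenvalues become -6, 6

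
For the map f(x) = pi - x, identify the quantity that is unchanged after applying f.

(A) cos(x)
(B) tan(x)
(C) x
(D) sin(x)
D

For f(x) = pi - x:
sin(pi - x) = sin(x), so sine is invariant under this transformation.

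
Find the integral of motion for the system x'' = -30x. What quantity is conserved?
E = (x')^2 + 30x^2

Multiply the equation by x':
x' * x'' = -30x * x'
The left side is d/dt[(x')^2/2] and the right side is d/dt[-30x^2/2], so
d/dt[(x')^2/2 + 30x^2/2] = 0, i.e. (x')^2/2 + 30x^2/2 = constant.
Multiplying by 2, the integral of motion is E = (x')^2 + 30x^2.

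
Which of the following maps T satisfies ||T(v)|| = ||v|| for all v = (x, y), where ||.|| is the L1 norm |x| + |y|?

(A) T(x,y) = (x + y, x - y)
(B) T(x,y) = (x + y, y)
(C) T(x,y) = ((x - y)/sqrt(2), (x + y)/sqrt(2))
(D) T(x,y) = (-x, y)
D

A transformation preserves a norm if ||T(v)|| = ||v|| for every v; a single vector where the norm changes rules an option out.

(A) T(x,y) = (x + y, x - y): v = (1, 0) has norm |1| + |0| = 1, but T(v) = (1, 1) has norm 2 -- not preserved.
(B) T(x,y) = (x + y, y): v = (0, 1) has norm |0| + |1| = 1, but T(v) = (1, 1) has norm 2 -- not preserved.
(C) T(x,y) = ((x - y)/sqrt(2), (x + y)/sqrt(2)): v = (1, 0) has norm |1| + |0| = 1, but T(v) = (sqrt(2)/2, sqrt(2)/2) has norm sqrt(2) -- not preserved.
(D) T(x,y) = (-x, y): preserves the norm -- it only permutes the coordinates and/or flips signs, which leaves |x| + |y| unchanged.

Therefore the answer is (D).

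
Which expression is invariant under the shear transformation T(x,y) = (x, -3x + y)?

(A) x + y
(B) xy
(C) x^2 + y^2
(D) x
D

Under the shear T(x,y) = (x, -3x + y):
Substitute the transformed coordinates into each option and compare with the original:
(A) x + y  ->  (x) + (-3x + y) = -2x + y   [differs from x + y: not invariant]
(B) xy  ->  (x)(-3x + y) = -3x^2 + xy   [differs from xy: not invariant]
(C) x^2 + y^2  ->  (x)^2 + (-3x + y)^2 = 10x^2 - 6xy + y^2   [differs from x^2 + y^2: not invariant]
(D) x  ->  (x) = x   [equals x: invariant]

Only option (D), x, is unchanged by the transformation.
A vertical shear moves points parallel to the y-axis, so the x-coordinate (and any function of x alone) is unchanged.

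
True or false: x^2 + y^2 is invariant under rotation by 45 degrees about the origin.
True

Applying rotation by 45 degrees: x' = x*cos(45 degrees) - y*sin(45 degrees) = sqrt(2)x/2 - sqrt(2)y/2, y' = x*sin(45 degrees) + y*cos(45 degrees) = sqrt(2)x/2 + sqrt(2)y/2

Substituting into x^2 + y^2:
(sqrt(2)x/2 - sqrt(2)y/2)^2 + (sqrt(2)x/2 + sqrt(2)y/2)^2
= x^2 + y^2

This equals the original expression x^2 + y^2, so it IS invariant.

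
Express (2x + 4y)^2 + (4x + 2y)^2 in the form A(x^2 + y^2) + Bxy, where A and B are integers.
20(x^2 + y^2) + 32xy

Expanding: (2x + 4y)^2 = 4x^2 + 16xy + 16y^2
(4x + 2y)^2 = 16x^2 + 16xy + 4y^2
Sum = (4+16)(x^2+y^2) + 32xy = 20(x^2 + y^2) + 32xy
This is symmetric in x and y.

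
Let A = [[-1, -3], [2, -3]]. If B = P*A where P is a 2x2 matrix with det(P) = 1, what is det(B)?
9

By the multiplicative property of determinants, det(B) = det(P*A) = det(P) * det(A) = det(A),
so the determinant is invariant under multiplication by any determinant-1 matrix; we just need det(A).

det(A) = (-1)(-3) - (-3)(2) = 3 - (-6) = 9

Therefore det(B) = 1 * 9 = 9.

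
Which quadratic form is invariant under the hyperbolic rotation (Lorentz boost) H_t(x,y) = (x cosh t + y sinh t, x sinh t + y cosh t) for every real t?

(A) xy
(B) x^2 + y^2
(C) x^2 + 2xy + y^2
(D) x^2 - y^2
D

Write x' = x cosh t + y sinh t, y' = x sinh t + y cosh t and substitute into each option:
(A) xy: (x cosh t + y sinh t)(x sinh t + y cosh t) = xy(cosh^2 t + sinh^2 t) + (x^2 + y^2) sinh t cosh t = xy cosh 2t + (x^2 + y^2)(sinh 2t)/2   [not invariant for t != 0]
(B) x^2 + y^2: (x cosh t + y sinh t)^2 + (x sinh t + y cosh t)^2 = (x^2 + y^2)(cosh^2 t + sinh^2 t) + 4xy sinh t cosh t = (x^2 + y^2) cosh 2t + 2xy sinh 2t   [not invariant for t != 0]
(C) x^2 + 2xy + y^2: (x' + y')^2 with x' + y' = (x + y)(cosh t + sinh t) = (x + y)e^t, so it becomes (x + y)^2 e^(2t)   [not invariant for t != 0]
(D) x^2 - y^2: (x cosh t + y sinh t)^2 - (x sinh t + y cosh t)^2 = x^2(cosh^2 t - sinh^2 t) + 2xy(cosh t sinh t - sinh t cosh t) + y^2(sinh^2 t - cosh^2 t) = x^2 - y^2   [invariant, using cosh^2 t - sinh^2 t = 1]

Only (D) x^2 - y^2 is unchanged; it is the Minkowski form preserved by Lorentz boosts, just as x^2 + y^2 is preserved by ordinary rotations.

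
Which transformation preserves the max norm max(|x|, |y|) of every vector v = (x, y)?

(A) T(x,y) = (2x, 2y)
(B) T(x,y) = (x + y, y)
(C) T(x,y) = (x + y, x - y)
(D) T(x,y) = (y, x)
D

A transformation preserves a norm if ||T(v)|| = ||v|| for every v; a single vector where the norm changes rules an option out.

(A) T(x,y) = (2x, 2y): v = (1, 0) has norm max(|1|, |0|) = 1, but T(v) = (2, 0) has norm 2 -- not preserved.
(B) T(x,y) = (x + y, y): v = (1, 1) has norm max(|1|, |1|) = 1, but T(v) = (2, 1) has norm 2 -- not preserved.
(C) T(x,y) = (x + y, x - y): v = (1, 1) has norm max(|1|, |1|) = 1, but T(v) = (2, 0) has norm 2 -- not preserved.
(D) T(x,y) = (y, x): preserves the norm -- it only permutes the coordinates and/or flips signs, which leaves max(|x|, |y|) unchanged.

Therefore the answer is (D).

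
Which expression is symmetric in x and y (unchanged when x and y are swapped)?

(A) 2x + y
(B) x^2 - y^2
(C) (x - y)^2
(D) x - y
C

A symmetric expression is unchanged when the variables are permuted; here the transformation to test is the swap (x, y) -> (y, x).
Substitute the transformed coordinates into each option and compare with the original:
(A) 2x + y  ->  2(y) + (x) = x + 2y   [differs from 2x + y: not invariant]
(B) x^2 - y^2  ->  (y)^2 - (x)^2 = -x^2 + y^2   [differs from x^2 - y^2: not invariant]
(C) (x - y)^2  ->  ((y) - (x))^2 = x^2 - 2xy + y^2   [equals (x - y)^2: invariant]
(D) x - y  ->  (y) - (x) = -x + y   [differs from x - y: not invariant]

Only option (C), (x - y)^2, is unchanged by the transformation.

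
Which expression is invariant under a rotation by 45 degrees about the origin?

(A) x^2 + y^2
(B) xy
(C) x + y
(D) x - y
A

A rotation by 45 degrees sends (x, y) to (sqrt(2)x/2 - sqrt(2)y/2, sqrt(2)x/2 + sqrt(2)y/2).
Substitute the transformed coordinates into each option and compare with the original:
(A) x^2 + y^2  ->  (sqrt(2)x/2 - sqrt(2)y/2)^2 + (sqrt(2)x/2 + sqrt(2)y/2)^2 = x^2 + y^2   [equals x^2 + y^2: invariant]
(B) xy  ->  (sqrt(2)x/2 - sqrt(2)y/2)(sqrt(2)x/2 + sqrt(2)y/2) = x^2/2 - y^2/2   [differs from xy: not invariant]
(C) x + y  ->  (sqrt(2)x/2 - sqrt(2)y/2) + (sqrt(2)x/2 + sqrt(2)y/2) = sqrt(2)x   [differs from x + y: not invariant]
(D) x - y  ->  (sqrt(2)x/2 - sqrt(2)y/2) - (sqrt(2)x/2 + sqrt(2)y/2) = -sqrt(2)y   [differs from x - y: not invariant]

Only option (A), x^2 + y^2, is unchanged by the transformation.
Geometrically, x^2 + y^2 is the squared distance from the origin, which every rotation about the origin preserves.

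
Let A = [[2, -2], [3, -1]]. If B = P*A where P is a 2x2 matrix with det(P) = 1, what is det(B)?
4

By the multiplicative property of determinants, det(B) = det(P*A) = det(P) * det(A) = det(A),
so the determinant is invariant under multiplication by any determinant-1 matrix; we just need det(A).

det(A) = (2)(-1) - (-2)(3) = -2 - (-6) = 4

Therefore det(B) = 1 * 4 = 4.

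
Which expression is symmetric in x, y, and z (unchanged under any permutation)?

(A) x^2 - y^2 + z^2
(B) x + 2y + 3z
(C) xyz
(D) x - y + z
C

A symmetric expression is unchanged when the variables are permuted; here the transformation to test is the swap (x, y) -> (y, x).
A symmetric expression must survive every permutation; the single swap x <-> y already eliminates the distractors, and the keyed expression is also unchanged by x <-> z and y <-> z (each variable enters it in exactly the same way).
Substitute the transformed coordinates into each option and compare with the original:
(A) x^2 - y^2 + z^2  ->  (y)^2 - (x)^2 + z^2 = -x^2 + y^2 + z^2   [differs from x^2 - y^2 + z^2: not invariant]
(B) x + 2y + 3z  ->  (y) + 2(x) + 3z = 2x + y + 3z   [differs from x + 2y + 3z: not invariant]
(C) xyz  ->  (y)(x)z = xyz   [equals xyz: invariant]
(D) x - y + z  ->  (y) - (x) + z = -x + y + z   [differs from x - y + z: not invariant]

Only option (C), xyz, is unchanged by the transformation.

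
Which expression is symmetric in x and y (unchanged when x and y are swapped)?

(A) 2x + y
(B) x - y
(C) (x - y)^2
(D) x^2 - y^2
C

A symmetric expression is unchanged when the variables are permuted; here the transformation to test is the swap (x, y) -> (y, x).
Substitute the transformed coordinates into each option and compare with the original:
(A) 2x + y  ->  2(y) + (x) = x + 2y   [differs from 2x + y: not invariant]
(B) x - y  ->  (y) - (x) = -x + y   [differs from x - y: not invariant]
(C) (x - y)^2  ->  ((y) - (x))^2 = x^2 - 2xy + y^2   [equals (x - y)^2: invariant]
(D) x^2 - y^2  ->  (y)^2 - (x)^2 = -x^2 + y^2   [differs from x^2 - y^2: not invariant]

Only option (C), (x - y)^2, is unchanged by the transformation.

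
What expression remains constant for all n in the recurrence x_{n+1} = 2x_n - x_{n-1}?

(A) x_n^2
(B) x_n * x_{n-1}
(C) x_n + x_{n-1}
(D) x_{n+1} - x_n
D

For the recurrence x_{n+1} = 2x_n - x_{n-1}:

If x_{n+1} = 2x_n - x_{n-1}, then:
x_{n+1} - x_n = x_n - x_{n-1}
The first difference is constant throughout the sequence.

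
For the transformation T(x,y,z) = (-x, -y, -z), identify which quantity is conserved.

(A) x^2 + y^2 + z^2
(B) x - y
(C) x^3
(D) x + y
A

Apply T(x,y,z) = (-x, -y, -z) to each option, i.e. replace (x, y, z) by the transformed coordinates.
Substitute the transformed coordinates into each option and compare with the original:
(A) x^2 + y^2 + z^2  ->  (-x)^2 + (-y)^2 + (-z)^2 = x^2 + y^2 + z^2   [equals x^2 + y^2 + z^2: invariant]
(B) x - y  ->  (-x) - (-y) = -x + y   [differs from x - y: not invariant]
(C) x^3  ->  (-x)^3 = -x^3   [differs from x^3: not invariant]
(D) x + y  ->  (-x) + (-y) = -x - y   [differs from x + y: not invariant]

Only option (A), x^2 + y^2 + z^2, is unchanged by the transformation.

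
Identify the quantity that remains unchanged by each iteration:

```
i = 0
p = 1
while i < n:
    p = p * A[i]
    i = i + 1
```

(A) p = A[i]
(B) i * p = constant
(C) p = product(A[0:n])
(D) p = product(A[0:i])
D

A loop invariant must hold before the first iteration and be re-established by every execution of the body.

(D) p = product(A[0:i]): Initially i = 0 and p = 1 = product of the empty slice A[0:0]. If p = product(A[0:i]) holds at the top of an iteration, the body sets p to product(A[0:i]) * A[i] = product(A[0:i+1]) and then i to i+1, so the property is restored. At exit i = n, giving p = product(A[0:n]).

The other options fail:
(A) p = A[i]: after the first iteration p = A[0] but i = 1; in general p is a product of several elements, not a single one.
(B) i * p = constant: initially i * p = 0, but after one iteration it is 1 * A[0], which is nonzero in general.
(C) p = product(A[0:n]): false before the loop (p = 1, not the full product) -- it only becomes true at exit.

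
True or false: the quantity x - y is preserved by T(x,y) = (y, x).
False

Substitute T(x,y) = (y, x) into the expression and compare with the original.

Original: x - y
After applying T: (y) - (x) = -x + y

This differs from the original x - y (difference: -2x + 2y), so the expression is NOT invariant.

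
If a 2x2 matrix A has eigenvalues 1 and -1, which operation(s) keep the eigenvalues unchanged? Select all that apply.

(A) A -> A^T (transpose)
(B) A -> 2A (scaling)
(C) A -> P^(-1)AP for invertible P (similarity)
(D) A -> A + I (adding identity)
A and C

Eigenvalues are preserved by:
1. Similarity transformations: A -> P^(-1)AP (same characteristic polynomial)
2. Transpose: A^T has the same eigenvalues as A

Eigenvalues are NOT preserved by:
- Adding identity: eigenvalues become 1+1, -1+1
- Scaling: eigenvalues become 2, -2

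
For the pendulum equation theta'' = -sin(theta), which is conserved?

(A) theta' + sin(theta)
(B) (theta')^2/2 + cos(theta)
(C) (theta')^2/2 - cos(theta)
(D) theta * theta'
C

A first integral I satisfies dI/dt = 0 along every solution. Differentiate each option and use the equation of motion:
(A) d/dt[theta' + sin(theta)] = theta'' + cos(theta) theta' = -sin(theta) + theta' cos(theta), not identically 0
(B) d/dt[(theta')^2/2 + cos(theta)] = theta' theta'' - sin(theta) theta' = -2 theta' sin(theta), not identically 0
(C) d/dt[(theta')^2/2 - cos(theta)] = theta' theta'' + sin(theta) theta' = theta'(-sin(theta)) + theta' sin(theta) = 0
(D) d/dt[theta * theta'] = (theta')^2 + theta theta'' = (theta')^2 - theta sin(theta), not identically 0

Only (C) has zero time-derivative. This is the total energy: kinetic (theta')^2/2 plus potential -cos(theta).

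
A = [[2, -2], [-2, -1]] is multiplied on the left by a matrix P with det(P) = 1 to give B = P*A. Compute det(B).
-6

By the multiplicative property of determinants, det(B) = det(P*A) = det(P) * det(A) = det(A),
so the determinant is invariant under multiplication by any determinant-1 matrix; we just need det(A).

det(A) = (2)(-1) - (-2)(-2) = -2 - 4 = -6

Therefore det(B) = 1 * (-6) = -6.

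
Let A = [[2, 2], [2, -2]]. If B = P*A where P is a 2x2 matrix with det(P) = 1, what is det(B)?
-8

By the multiplicative property of determinants, det(B) = det(P*A) = det(P) * det(A) = det(A),
so the determinant is invariant under multiplication by any determinant-1 matrix; we just need det(A).

det(A) = (2)(-2) - (2)(2) = -4 - 4 = -8

Therefore det(B) = 1 * (-8) = -8.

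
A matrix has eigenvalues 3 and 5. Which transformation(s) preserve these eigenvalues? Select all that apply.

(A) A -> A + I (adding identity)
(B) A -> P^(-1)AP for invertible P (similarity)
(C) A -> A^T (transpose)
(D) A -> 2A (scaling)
B and C

Eigenvalues are preserved by:
1. Similarity transformations: A -> P^(-1)AP (same characteristic polynomial)
2. Transpose: A^T has the same eigenvalues as A

Eigenvalues are NOT preserved by:
- Adding identity: eigenvalues become 3+1, 5+1
- Scaling: eigenvalues become 6, 10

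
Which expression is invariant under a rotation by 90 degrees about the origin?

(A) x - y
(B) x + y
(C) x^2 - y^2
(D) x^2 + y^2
D

A rotation by 90 degrees sends (x, y) to (-y, x).
Substitute the transformed coordinates into each option and compare with the original:
(A) x - y  ->  (-y) - (x) = -x - y   [differs from x - y: not invariant]
(B) x + y  ->  (-y) + (x) = x - y   [differs from x + y: not invariant]
(C) x^2 - y^2  ->  (-y)^2 - (x)^2 = -x^2 + y^2   [differs from x^2 - y^2: not invariant]
(D) x^2 + y^2  ->  (-y)^2 + (x)^2 = x^2 + y^2   [equals x^2 + y^2: invariant]

Only option (D), x^2 + y^2, is unchanged by the transformation.
Geometrically, x^2 + y^2 is the squared distance from the origin, which every rotation about the origin preserves.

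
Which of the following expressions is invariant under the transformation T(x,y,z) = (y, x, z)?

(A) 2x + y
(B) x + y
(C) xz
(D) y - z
B

Apply T(x,y,z) = (y, x, z) to each option, i.e. replace (x, y, z) by the transformed coordinates.
Substitute the transformed coordinates into each option and compare with the original:
(A) 2x + y  ->  2(y) + (x) = x + 2y   [differs from 2x + y: not invariant]
(B) x + y  ->  (y) + (x) = x + y   [equals x + y: invariant]
(C) xz  ->  (y)(z) = yz   [differs from xz: not invariant]
(D) y - z  ->  (x) - (z) = x - z   [differs from y - z: not invariant]

Only option (B), x + y, is unchanged by the transformation.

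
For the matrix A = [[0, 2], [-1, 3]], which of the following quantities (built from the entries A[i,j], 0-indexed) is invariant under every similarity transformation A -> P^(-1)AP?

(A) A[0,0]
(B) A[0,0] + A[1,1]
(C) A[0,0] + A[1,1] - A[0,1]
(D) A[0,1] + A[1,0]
B

A[0,0] + A[1,1] is the trace of A. By the cyclic property of the trace, tr(P^(-1)AP) = tr(APP^(-1)) = tr(A), so it is the same for every matrix similar to A.

The other combinations are not similarity invariants. For example, take P = [[1, 1], [1, 2]] (det P = 1), so P^(-1) = [[2, -1], [-1, 1]] and
B = P^(-1)AP = [[2, 3], [0, 1]].
Evaluating each option on A and on B:
(A) A[0,0]: 0 for A, 2 for B -> changes
(B) A[0,0] + A[1,1]: 3 for A, 3 for B -> unchanged
(C) A[0,0] + A[1,1] - A[0,1]: 1 for A, 0 for B -> changes
(D) A[0,1] + A[1,0]: 1 for A, 3 for B -> changes

Only (B) A[0,0] + A[1,1] = 3 survives (and it does so for every P, not just this one), so it is the invariant.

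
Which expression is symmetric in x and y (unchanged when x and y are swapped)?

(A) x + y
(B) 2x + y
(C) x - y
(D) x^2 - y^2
A

A symmetric expression is unchanged when the variables are permuted; here the transformation to test is the swap (x, y) -> (y, x).
Substitute the transformed coordinates into each option and compare with the original:
(A) x + y  ->  (y) + (x) = x + y   [equals x + y: invariant]
(B) 2x + y  ->  2(y) + (x) = x + 2y   [differs from 2x + y: not invariant]
(C) x - y  ->  (y) - (x) = -x + y   [differs from x - y: not invariant]
(D) x^2 - y^2  ->  (y)^2 - (x)^2 = -x^2 + y^2   [differs from x^2 - y^2: not invariant]

Only option (A), x + y, is unchanged by the transformation.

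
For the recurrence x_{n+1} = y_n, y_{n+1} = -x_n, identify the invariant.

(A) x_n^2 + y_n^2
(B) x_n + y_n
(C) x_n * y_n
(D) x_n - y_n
A

For the recurrence x_{n+1} = y_n, y_{n+1} = -x_n:

x_{n+1}^2 + y_{n+1}^2 = y_n^2 + (-x_n)^2 = x_n^2 + y_n^2
The sum of squares is conserved (like energy in a harmonic oscillator).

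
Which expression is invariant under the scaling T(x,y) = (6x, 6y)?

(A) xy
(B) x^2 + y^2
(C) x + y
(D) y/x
D

Under the uniform scaling T(x,y) = (6x, 6y):
Substitute the transformed coordinates into each option and compare with the original:
(A) xy  ->  (6x)(6y) = 36xy   [differs from xy: not invariant]
(B) x^2 + y^2  ->  (6x)^2 + (6y)^2 = 36x^2 + 36y^2   [differs from x^2 + y^2: not invariant]
(C) x + y  ->  (6x) + (6y) = 6x + 6y   [differs from x + y: not invariant]
(D) y/x  ->  (6y)/(6x) = y/x   [equals y/x: invariant]

Only option (D), y/x, is unchanged by the transformation.
The common factor 6 cancels in a ratio of coordinates, while sums, products and sums of squares pick up factors of 6 or 36.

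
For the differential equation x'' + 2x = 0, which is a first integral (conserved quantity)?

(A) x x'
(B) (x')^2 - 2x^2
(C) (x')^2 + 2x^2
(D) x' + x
C

A first integral I satisfies dI/dt = 0 along every solution. Differentiate each option and use the equation of motion:
(A) d/dt[x x'] = (x')^2 + x x'' = (x')^2 - 2x^2, not identically 0
(B) d/dt[(x')^2 - 2x^2] = 2x'x'' - 4x x' = -8x x', not identically 0
(C) d/dt[(x')^2 + 2x^2] = 2x'x'' + 4x x' = 2x'(-2x) + 4x x' = 0
(D) d/dt[x' + x] = x'' + x' = -2x + x', not identically 0

Only (C) has zero time-derivative. So the energy-like quantity (x')^2 + 2x^2 is the first integral.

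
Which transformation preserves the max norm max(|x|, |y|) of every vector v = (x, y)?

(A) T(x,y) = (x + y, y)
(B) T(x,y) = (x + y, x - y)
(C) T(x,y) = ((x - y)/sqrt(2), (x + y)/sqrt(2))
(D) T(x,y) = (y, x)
D

A transformation preserves a norm if ||T(v)|| = ||v|| for every v; a single vector where the norm changes rules an option out.

(A) T(x,y) = (x + y, y): v = (1, 1) has norm max(|1|, |1|) = 1, but T(v) = (2, 1) has norm 2 -- not preserved.
(B) T(x,y) = (x + y, x - y): v = (1, 1) has norm max(|1|, |1|) = 1, but T(v) = (2, 0) has norm 2 -- not preserved.
(C) T(x,y) = ((x - y)/sqrt(2), (x + y)/sqrt(2)): v = (1, 0) has norm max(|1|, |0|) = 1, but T(v) = (sqrt(2)/2, sqrt(2)/2) has norm sqrt(2)/2 -- not preserved.
(D) T(x,y) = (y, x): preserves the norm -- it only permutes the coordinates and/or flips signs, which leaves max(|x|, |y|) unchanged.

Therefore the answer is (D).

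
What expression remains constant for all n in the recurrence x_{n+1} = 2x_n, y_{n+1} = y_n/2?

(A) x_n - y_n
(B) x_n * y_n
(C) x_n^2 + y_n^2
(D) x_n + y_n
B

For the recurrence x_{n+1} = 2x_n, y_{n+1} = y_n/2:

x_{n+1} * y_{n+1} = (2x_n) * (y_n/2) = x_n * y_n
The product is conserved.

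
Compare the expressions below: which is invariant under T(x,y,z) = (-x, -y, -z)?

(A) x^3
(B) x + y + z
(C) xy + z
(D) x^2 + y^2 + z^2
D

Apply T(x,y,z) = (-x, -y, -z) to each option, i.e. replace (x, y, z) by the transformed coordinates.
Substitute the transformed coordinates into each option and compare with the original:
(A) x^3  ->  (-x)^3 = -x^3   [differs from x^3: not invariant]
(B) x + y + z  ->  (-x) + (-y) + (-z) = -x - y - z   [differs from x + y + z: not invariant]
(C) xy + z  ->  (-x)(-y) + (-z) = xy - z   [differs from xy + z: not invariant]
(D) x^2 + y^2 + z^2  ->  (-x)^2 + (-y)^2 + (-z)^2 = x^2 + y^2 + z^2   [equals x^2 + y^2 + z^2: invariant]

Only option (D), x^2 + y^2 + z^2, is unchanged by the transformation.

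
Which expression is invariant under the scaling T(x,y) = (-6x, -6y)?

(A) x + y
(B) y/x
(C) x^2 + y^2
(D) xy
B

Under the uniform scaling T(x,y) = (-6x, -6y):
Substitute the transformed coordinates into each option and compare with the original:
(A) x + y  ->  (-6x) + (-6y) = -6x - 6y   [differs from x + y: not invariant]
(B) y/x  ->  (-6y)/(-6x) = y/x   [equals y/x: invariant]
(C) x^2 + y^2  ->  (-6x)^2 + (-6y)^2 = 36x^2 + 36y^2   [differs from x^2 + y^2: not invariant]
(D) xy  ->  (-6x)(-6y) = 36xy   [differs from xy: not invariant]

Only option (B), y/x, is unchanged by the transformation.
The common factor -6 cancels in a ratio of coordinates, while sums, products and sums of squares pick up factors of -6 or 36.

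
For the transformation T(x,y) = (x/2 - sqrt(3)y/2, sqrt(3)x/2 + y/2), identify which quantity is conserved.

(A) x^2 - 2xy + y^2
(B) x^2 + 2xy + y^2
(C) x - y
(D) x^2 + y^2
D

An expression E(x,y) is invariant under T if E(T(x,y)) = E(x,y). Here T(x,y) = (x/2 - sqrt(3)y/2, sqrt(3)x/2 + y/2).
Substitute the transformed coordinates into each option and compare with the original:
(A) x^2 - 2xy + y^2  ->  (x/2 - sqrt(3)y/2)^2 - 2(x/2 - sqrt(3)y/2)(sqrt(3)x/2 + y/2) + (sqrt(3)x/2 + y/2)^2 = -sqrt(3)x^2/2 + x^2 + xy + sqrt(3)y^2/2 + y^2   [differs from x^2 - 2xy + y^2: not invariant]
(B) x^2 + 2xy + y^2  ->  (x/2 - sqrt(3)y/2)^2 + 2(x/2 - sqrt(3)y/2)(sqrt(3)x/2 + y/2) + (sqrt(3)x/2 + y/2)^2 = sqrt(3)x^2/2 + x^2 - xy - sqrt(3)y^2/2 + y^2   [differs from x^2 + 2xy + y^2: not invariant]
(C) x - y  ->  (x/2 - sqrt(3)y/2) - (sqrt(3)x/2 + y/2) = -sqrt(3)x/2 + x/2 - sqrt(3)y/2 - y/2   [differs from x - y: not invariant]
(D) x^2 + y^2  ->  (x/2 - sqrt(3)y/2)^2 + (sqrt(3)x/2 + y/2)^2 = x^2 + y^2   [equals x^2 + y^2: invariant]

Only option (D), x^2 + y^2, is unchanged by the transformation.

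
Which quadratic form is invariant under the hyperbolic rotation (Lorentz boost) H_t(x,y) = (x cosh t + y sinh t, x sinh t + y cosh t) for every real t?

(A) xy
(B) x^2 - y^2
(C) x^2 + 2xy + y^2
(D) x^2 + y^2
B

Write x' = x cosh t + y sinh t, y' = x sinh t + y cosh t and substitute into each option:
(A) xy: (x cosh t + y sinh t)(x sinh t + y cosh t) = xy(cosh^2 t + sinh^2 t) + (x^2 + y^2) sinh t cosh t = xy cosh 2t + (x^2 + y^2)(sinh 2t)/2   [not invariant for t != 0]
(B) x^2 - y^2: (x cosh t + y sinh t)^2 - (x sinh t + y cosh t)^2 = x^2(cosh^2 t - sinh^2 t) + 2xy(cosh t sinh t - sinh t cosh t) + y^2(sinh^2 t - cosh^2 t) = x^2 - y^2   [invariant, using cosh^2 t - sinh^2 t = 1]
(C) x^2 + 2xy + y^2: (x' + y')^2 with x' + y' = (x + y)(cosh t + sinh t) = (x + y)e^t, so it becomes (x + y)^2 e^(2t)   [not invariant for t != 0]
(D) x^2 + y^2: (x cosh t + y sinh t)^2 + (x sinh t + y cosh t)^2 = (x^2 + y^2)(cosh^2 t + sinh^2 t) + 4xy sinh t cosh t = (x^2 + y^2) cosh 2t + 2xy sinh 2t   [not invariant for t != 0]

Only (B) x^2 - y^2 is unchanged; it is the Minkowski form preserved by Lorentz boosts, just as x^2 + y^2 is preserved by ordinary rotations.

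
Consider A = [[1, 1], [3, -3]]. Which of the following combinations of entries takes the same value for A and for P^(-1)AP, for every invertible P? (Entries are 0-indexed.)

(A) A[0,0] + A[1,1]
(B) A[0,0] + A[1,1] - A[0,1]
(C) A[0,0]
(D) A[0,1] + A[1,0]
A

A[0,0] + A[1,1] is the trace of A. By the cyclic property of the trace, tr(P^(-1)AP) = tr(APP^(-1)) = tr(A), so it is the same for every matrix similar to A.

The other combinations are not similarity invariants. For example, take P = [[1, 2], [0, 1]] (det P = 1), so P^(-1) = [[1, -2], [0, 1]] and
B = P^(-1)AP = [[-5, -3], [3, 3]].
Evaluating each option on A and on B:
(A) A[0,0] + A[1,1]: -2 for A, -2 for B -> unchanged
(B) A[0,0] + A[1,1] - A[0,1]: -3 for A, 1 for B -> changes
(C) A[0,0]: 1 for A, -5 for B -> changes
(D) A[0,1] + A[1,0]: 4 for A, 0 for B -> changes

Only (A) A[0,0] + A[1,1] = -2 survives (and it does so for every P, not just this one), so it is the invariant.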